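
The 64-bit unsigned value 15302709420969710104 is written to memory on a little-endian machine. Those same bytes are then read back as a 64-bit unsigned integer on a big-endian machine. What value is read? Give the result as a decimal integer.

1752722832085049044

15302709420969710104 in 64-bit hexadecimal is 0xD45E252421EC5218.
Stored little-endian, the bytes at ascending addresses are 18 52 EC 21 24 25 5E D4.
Read back as big-endian, the last byte is least significant, giving 0x1852EC2124255ED4.
0x1852EC2124255ED4 = 1752722832085049044.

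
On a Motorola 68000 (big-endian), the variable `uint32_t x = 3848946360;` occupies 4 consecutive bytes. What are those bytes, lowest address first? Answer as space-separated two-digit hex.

E5 6A 42 B8

3848946360 in hexadecimal, padded to 32 bits, is 0xE56A42B8.
Split into bytes (most-significant first): E5 6A 42 B8.
Big-endian: lowest address holds the most-significant byte.
So the memory order matches the most-significant-first order: E5 6A 42 B8.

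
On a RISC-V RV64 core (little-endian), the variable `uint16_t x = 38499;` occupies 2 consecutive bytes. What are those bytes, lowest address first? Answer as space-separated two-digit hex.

38499 in hexadecimal, padded to 16 bits, is 0x9663.
Split into bytes (most-significant first): 96 63.
In little-endian order the low byte comes first in memory.
So at ascending addresses the bytes are 63 96.

63 96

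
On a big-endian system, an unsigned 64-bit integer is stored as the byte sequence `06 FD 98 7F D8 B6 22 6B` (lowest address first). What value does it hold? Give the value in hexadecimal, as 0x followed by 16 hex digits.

Big-endian stores the most-significant byte at the lowest address.
The bytes are already most-significant first: 0x06FD987FD8B6226B.

0x06FD987FD8B6226B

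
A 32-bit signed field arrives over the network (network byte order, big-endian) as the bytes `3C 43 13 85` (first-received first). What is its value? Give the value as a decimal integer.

1011028869

Big-endian: lowest address holds the most-significant byte.
The bytes are already most-significant first: 0x3C431385.
0x3C431385 = 1011028869.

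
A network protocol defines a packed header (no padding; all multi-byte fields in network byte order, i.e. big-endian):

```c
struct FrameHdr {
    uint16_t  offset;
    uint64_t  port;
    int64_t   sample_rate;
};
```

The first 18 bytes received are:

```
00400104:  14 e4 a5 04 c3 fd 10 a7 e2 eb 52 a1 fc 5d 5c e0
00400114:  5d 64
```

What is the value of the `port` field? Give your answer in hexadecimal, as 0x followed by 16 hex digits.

`port` follows `offset` (2 bytes), so it starts at byte offset 2 and occupies 8 bytes.
Bytes at offsets 2..9: A5 04 C3 FD 10 A7 E2 EB.
Big-endian stores the most-significant byte at the lowest address.
The bytes are already most-significant first: 0xA504C3FD10A7E2EB.

0xA504C3FD10A7E2EB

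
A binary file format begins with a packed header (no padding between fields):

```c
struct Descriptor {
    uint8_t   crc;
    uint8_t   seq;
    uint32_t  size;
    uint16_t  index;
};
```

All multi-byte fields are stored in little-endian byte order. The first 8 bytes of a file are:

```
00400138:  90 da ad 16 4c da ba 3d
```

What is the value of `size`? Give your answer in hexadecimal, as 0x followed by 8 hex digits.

`size` follows `crc` (1 B), `seq` (1 B), so it starts at offset 1 + 1 = 2 and occupies 4 bytes.
Bytes at offsets 2..5: AD 16 4C DA.
Little-endian stores the least-significant byte at the lowest address.
Reassemble most-significant byte first: DA 4C 16 AD → 0xDA4C16AD.

0xDA4C16AD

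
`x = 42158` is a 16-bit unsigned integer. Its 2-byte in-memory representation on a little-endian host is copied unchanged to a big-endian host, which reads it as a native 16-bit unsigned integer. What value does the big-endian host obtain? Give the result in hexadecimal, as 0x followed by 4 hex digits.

42158 in 16-bit hexadecimal is 0xA4AE.
Stored little-endian, the bytes at ascending addresses are AE A4.
Read back as big-endian, the last byte is least significant, giving 0xAEA4.

0xAEA4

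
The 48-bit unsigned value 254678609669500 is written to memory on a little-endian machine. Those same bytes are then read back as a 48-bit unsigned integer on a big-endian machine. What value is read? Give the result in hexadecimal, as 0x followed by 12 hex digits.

0x7CAD0FFCA0E7

254678609669500 in 48-bit hexadecimal is 0xE7A0FC0FAD7C.
Stored little-endian, the bytes at ascending addresses are 7C AD 0F FC A0 E7.
Read back as big-endian, the last byte is least significant, giving 0x7CAD0FFCA0E7.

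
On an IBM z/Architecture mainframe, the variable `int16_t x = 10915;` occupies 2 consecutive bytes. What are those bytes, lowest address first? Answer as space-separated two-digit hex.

2A A3

10915 in hexadecimal, padded to 16 bits, is 0x2AA3.
Split into bytes (most-significant first): 2A A3.
Big-endian: lowest address holds the most-significant byte.
So the memory order matches the most-significant-first order: 2A A3.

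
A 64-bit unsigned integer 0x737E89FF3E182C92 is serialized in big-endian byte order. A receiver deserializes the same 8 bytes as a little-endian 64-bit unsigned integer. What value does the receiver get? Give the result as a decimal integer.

Stored big-endian, the bytes at ascending addresses are 73 7E 89 FF 3E 18 2C 92.
Read back as little-endian, the first byte is least significant, giving 0x922C183EFF897E73.
0x922C183EFF897E73 = 10532820287366987379.

10532820287366987379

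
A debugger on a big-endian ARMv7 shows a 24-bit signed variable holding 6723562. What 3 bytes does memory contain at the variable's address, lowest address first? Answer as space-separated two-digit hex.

6723562 in hexadecimal, padded to 24 bits, is 0x6697EA.
Split into bytes (most-significant first): 66 97 EA.
Big-endian: lowest address holds the most-significant byte.
So the memory order matches the most-significant-first order: 66 97 EA.

66 97 EA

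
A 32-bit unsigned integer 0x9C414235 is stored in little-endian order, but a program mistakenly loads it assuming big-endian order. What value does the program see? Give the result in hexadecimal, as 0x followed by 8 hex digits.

Stored little-endian, the bytes at ascending addresses are 35 42 41 9C.
Read back as big-endian, the last byte is least significant, giving 0x3542419C.

0x3542419C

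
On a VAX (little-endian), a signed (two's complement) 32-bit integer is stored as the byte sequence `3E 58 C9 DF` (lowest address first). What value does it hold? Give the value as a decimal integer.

-540452802

Little-endian: lowest address holds the least-significant byte.
Reassemble most-significant byte first: DF C9 58 3E → 0xDFC9583E.
Top bit is set, so as a signed 32-bit value this is 0xDFC9583E − 2^32 = -540452802.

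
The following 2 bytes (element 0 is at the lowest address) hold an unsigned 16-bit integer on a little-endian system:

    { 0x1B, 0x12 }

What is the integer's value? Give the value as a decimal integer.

4635

Little-endian stores the least-significant byte at the lowest address.
Reassemble most-significant byte first: 12 1B → 0x121B.
0x121B = 4635.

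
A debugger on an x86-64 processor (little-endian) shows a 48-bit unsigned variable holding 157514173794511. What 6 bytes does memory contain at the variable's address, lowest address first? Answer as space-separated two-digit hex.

157514173794511 in hexadecimal, padded to 48 bits, is 0x8F42206048CF.
Split into bytes (most-significant first): 8F 42 20 60 48 CF.
In little-endian order the low byte comes first in memory.
So at ascending addresses the bytes are CF 48 60 20 42 8F.

CF 48 60 20 42 8F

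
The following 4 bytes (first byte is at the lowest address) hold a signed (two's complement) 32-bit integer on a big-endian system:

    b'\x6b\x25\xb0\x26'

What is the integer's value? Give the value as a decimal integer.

1797632038

In big-endian order the high byte comes first in memory.
The bytes are already most-significant first: 0x6B25B026.
0x6B25B026 = 1797632038.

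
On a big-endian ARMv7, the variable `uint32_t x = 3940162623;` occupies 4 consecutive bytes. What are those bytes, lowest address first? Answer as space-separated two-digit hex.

EA DA 1C 3F

3940162623 in hexadecimal, padded to 32 bits, is 0xEADA1C3F.
Split into bytes (most-significant first): EA DA 1C 3F.
In big-endian order the high byte comes first in memory.
So the memory order matches the most-significant-first order: EA DA 1C 3F.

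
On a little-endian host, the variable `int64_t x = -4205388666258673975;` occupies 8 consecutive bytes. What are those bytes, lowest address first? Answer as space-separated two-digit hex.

C9 AE 32 05 4A 75 A3 C5

Two's complement of -4205388666258673975 in 64 bits: 4205388666258673975 = 0x3A5C8AB5FACD5137; invert → 0xC5A3754A0532AEC8; add 1 → 0xC5A3754A0532AEC9.
Split into bytes (most-significant first): C5 A3 75 4A 05 32 AE C9.
Little-endian stores the least-significant byte at the lowest address.
So at ascending addresses the bytes are C9 AE 32 05 4A 75 A3 C5.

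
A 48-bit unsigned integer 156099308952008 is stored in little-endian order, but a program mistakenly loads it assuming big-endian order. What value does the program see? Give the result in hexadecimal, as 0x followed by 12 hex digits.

0xC819DCB3F88D

156099308952008 in 48-bit hexadecimal is 0x8DF8B3DC19C8.
Stored little-endian, the bytes at ascending addresses are C8 19 DC B3 F8 8D.
Read back as big-endian, the last byte is least significant, giving 0xC819DCB3F88D.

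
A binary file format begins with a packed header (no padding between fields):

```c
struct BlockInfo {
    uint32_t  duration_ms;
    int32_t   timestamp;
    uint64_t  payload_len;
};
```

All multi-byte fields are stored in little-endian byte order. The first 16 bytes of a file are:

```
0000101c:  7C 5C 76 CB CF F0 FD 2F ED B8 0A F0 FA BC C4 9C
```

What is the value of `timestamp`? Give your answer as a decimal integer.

`timestamp` follows `duration_ms` (4 bytes), so it starts at byte offset 4 and occupies 4 bytes.
Bytes at offsets 4..7: CF F0 FD 2F.
In little-endian order the low byte comes first in memory.
Reassemble most-significant byte first: 2F FD F0 CF → 0x2FFDF0CF.
0x2FFDF0CF = 805171407.

805171407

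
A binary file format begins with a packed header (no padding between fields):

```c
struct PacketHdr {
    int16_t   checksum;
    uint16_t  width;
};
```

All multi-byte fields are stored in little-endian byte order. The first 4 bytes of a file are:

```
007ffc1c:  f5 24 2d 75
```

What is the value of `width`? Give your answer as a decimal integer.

`width` follows `checksum` (2 bytes), so it starts at byte offset 2 and occupies 2 bytes.
Bytes at offsets 2..3: 2D 75.
Little-endian: lowest address holds the least-significant byte.
Reassemble most-significant byte first: 75 2D → 0x752D.
0x752D = 29997.

29997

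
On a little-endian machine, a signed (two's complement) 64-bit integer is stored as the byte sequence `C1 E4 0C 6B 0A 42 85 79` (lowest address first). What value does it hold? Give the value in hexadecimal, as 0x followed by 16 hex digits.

0x7985420A6B0CE4C1

Little-endian: lowest address holds the least-significant byte.
Reassemble most-significant byte first: 79 85 42 0A 6B 0C E4 C1 → 0x7985420A6B0CE4C1.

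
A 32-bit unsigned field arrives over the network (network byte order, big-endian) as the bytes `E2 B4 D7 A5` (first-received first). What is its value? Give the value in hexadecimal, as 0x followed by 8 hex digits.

In big-endian order the high byte comes first in memory.
The bytes are already most-significant first: 0xE2B4D7A5.

0xE2B4D7A5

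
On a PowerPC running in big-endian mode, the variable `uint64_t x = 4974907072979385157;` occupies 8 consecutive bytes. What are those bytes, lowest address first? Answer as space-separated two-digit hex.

45 0A 6B 9F EB 83 BB 45

4974907072979385157 in hexadecimal, padded to 64 bits, is 0x450A6B9FEB83BB45.
Split into bytes (most-significant first): 45 0A 6B 9F EB 83 BB 45.
In big-endian order the high byte comes first in memory.
So the memory order matches the most-significant-first order: 45 0A 6B 9F EB 83 BB 45.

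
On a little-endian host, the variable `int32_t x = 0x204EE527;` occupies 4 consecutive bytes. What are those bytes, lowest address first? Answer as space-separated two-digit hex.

27 E5 4E 20

Split into bytes (most-significant first): 20 4E E5 27.
In little-endian order the low byte comes first in memory.
So at ascending addresses the bytes are 27 E5 4E 20.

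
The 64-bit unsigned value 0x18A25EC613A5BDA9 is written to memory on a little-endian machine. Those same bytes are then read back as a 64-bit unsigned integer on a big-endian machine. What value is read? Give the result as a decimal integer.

Stored little-endian, the bytes at ascending addresses are A9 BD A5 13 C6 5E A2 18.
Read back as big-endian, the last byte is least significant, giving 0xA9BDA513C65EA218.
0xA9BDA513C65EA218 = 12231113667359187480.

12231113667359187480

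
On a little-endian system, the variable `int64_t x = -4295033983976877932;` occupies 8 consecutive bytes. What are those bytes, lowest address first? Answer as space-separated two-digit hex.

94 D0 D3 FE 58 F9 64 C4

Two's complement of -4295033983976877932 in 64 bits: 4295033983976877932 = 0x3B9B06A7012C2F6C; invert → 0xC464F958FED3D093; add 1 → 0xC464F958FED3D094.
Split into bytes (most-significant first): C4 64 F9 58 FE D3 D0 94.
In little-endian order the low byte comes first in memory.
So at ascending addresses the bytes are 94 D0 D3 FE 58 F9 64 C4.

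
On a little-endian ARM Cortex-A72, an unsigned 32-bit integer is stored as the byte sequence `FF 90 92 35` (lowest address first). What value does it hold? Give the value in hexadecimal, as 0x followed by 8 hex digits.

Little-endian: lowest address holds the least-significant byte.
Reassemble most-significant byte first: 35 92 90 FF → 0x359290FF.

0x359290FF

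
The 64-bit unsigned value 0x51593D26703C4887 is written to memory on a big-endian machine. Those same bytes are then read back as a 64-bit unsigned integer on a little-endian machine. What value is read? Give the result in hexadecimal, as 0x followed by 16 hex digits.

Stored big-endian, the bytes at ascending addresses are 51 59 3D 26 70 3C 48 87.
Read back as little-endian, the first byte is least significant, giving 0x87483C70263D5951.

0x87483C70263D5951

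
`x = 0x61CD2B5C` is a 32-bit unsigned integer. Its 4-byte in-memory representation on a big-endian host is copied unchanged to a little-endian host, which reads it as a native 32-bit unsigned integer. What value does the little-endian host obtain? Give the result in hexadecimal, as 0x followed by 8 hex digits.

Stored big-endian, the bytes at ascending addresses are 61 CD 2B 5C.
Read back as little-endian, the first byte is least significant, giving 0x5C2BCD61.

0x5C2BCD61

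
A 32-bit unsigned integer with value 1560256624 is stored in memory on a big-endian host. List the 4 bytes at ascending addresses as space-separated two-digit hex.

5C FF A0 70

1560256624 in hexadecimal, padded to 32 bits, is 0x5CFFA070.
Split into bytes (most-significant first): 5C FF A0 70.
Big-endian stores the most-significant byte at the lowest address.
So the memory order matches the most-significant-first order: 5C FF A0 70.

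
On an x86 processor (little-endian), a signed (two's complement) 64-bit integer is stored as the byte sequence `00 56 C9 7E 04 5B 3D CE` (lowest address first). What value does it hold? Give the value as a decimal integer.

Little-endian stores the least-significant byte at the lowest address.
Reassemble most-significant byte first: CE 3D 5B 04 7E C9 56 00 → 0xCE3D5B047EC95600.
Top bit is set, so as a signed 64-bit value this is 0xCE3D5B047EC95600 − 2^64 = -3585609653451926016.

-3585609653451926016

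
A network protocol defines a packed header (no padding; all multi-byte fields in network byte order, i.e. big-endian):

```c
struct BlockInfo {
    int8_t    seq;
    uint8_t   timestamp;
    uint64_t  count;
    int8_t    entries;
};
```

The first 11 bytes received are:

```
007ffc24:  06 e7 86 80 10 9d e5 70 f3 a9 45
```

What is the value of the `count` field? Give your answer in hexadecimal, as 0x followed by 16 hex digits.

0x8680109DE570F3A9

`count` follows `seq` (1 B), `timestamp` (1 B), so it starts at offset 1 + 1 = 2 and occupies 8 bytes.
Bytes at offsets 2..9: 86 80 10 9D E5 70 F3 A9.
In big-endian order the high byte comes first in memory.
The bytes are already most-significant first: 0x8680109DE570F3A9.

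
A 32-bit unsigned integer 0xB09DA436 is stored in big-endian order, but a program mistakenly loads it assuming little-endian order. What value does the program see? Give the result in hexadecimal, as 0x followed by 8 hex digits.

Stored big-endian, the bytes at ascending addresses are B0 9D A4 36.
Read back as little-endian, the first byte is least significant, giving 0x36A49DB0.

0x36A49DB0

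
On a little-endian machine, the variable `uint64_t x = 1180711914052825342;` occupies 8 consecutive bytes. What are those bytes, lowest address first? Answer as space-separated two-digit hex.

1180711914052825342 in hexadecimal, padded to 64 bits, is 0x1062BB3AEB30B0FE.
Split into bytes (most-significant first): 10 62 BB 3A EB 30 B0 FE.
Little-endian stores the least-significant byte at the lowest address.
So at ascending addresses the bytes are FE B0 30 EB 3A BB 62 10.

FE B0 30 EB 3A BB 62 10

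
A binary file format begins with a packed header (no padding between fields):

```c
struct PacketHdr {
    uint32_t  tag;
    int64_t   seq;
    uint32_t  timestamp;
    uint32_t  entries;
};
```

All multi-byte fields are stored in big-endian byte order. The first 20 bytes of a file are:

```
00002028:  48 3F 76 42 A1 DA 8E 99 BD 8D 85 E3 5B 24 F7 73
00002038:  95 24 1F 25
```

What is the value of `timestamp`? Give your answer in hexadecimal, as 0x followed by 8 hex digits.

`timestamp` follows `tag` (4 B), `seq` (8 B), so it starts at offset 4 + 8 = 12 and occupies 4 bytes.
Bytes at offsets 12..15: 5B 24 F7 73.
Big-endian: lowest address holds the most-significant byte.
The bytes are already most-significant first: 0x5B24F773.

0x5B24F773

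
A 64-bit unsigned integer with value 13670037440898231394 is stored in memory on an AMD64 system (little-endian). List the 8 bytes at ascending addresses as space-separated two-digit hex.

13670037440898231394 in hexadecimal, padded to 64 bits, is 0xBDB5BAA023076C62.
Split into bytes (most-significant first): BD B5 BA A0 23 07 6C 62.
Little-endian: lowest address holds the least-significant byte.
So at ascending addresses the bytes are 62 6C 07 23 A0 BA B5 BD.

62 6C 07 23 A0 BA B5 BD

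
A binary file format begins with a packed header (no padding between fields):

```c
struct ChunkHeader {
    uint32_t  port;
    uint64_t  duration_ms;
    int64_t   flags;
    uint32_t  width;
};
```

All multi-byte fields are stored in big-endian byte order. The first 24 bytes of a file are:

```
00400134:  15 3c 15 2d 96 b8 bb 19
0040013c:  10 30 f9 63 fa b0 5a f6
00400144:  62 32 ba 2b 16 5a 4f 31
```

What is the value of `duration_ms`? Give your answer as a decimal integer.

`duration_ms` follows `port` (4 bytes), so it starts at byte offset 4 and occupies 8 bytes.
Bytes at offsets 4..11: 96 B8 BB 19 10 30 F9 63.
In big-endian order the high byte comes first in memory.
The bytes are already most-significant first: 0x96B8BB191030F963.
0x96B8BB191030F963 = 10860636217724172643.

10860636217724172643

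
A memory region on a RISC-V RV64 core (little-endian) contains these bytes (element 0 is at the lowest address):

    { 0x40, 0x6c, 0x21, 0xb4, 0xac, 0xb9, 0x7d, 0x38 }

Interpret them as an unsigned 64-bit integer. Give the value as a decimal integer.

4070613789620399168

Little-endian: lowest address holds the least-significant byte.
Reassemble most-significant byte first: 38 7D B9 AC B4 21 6C 40 → 0x387DB9ACB4216C40.
0x387DB9ACB4216C40 = 4070613789620399168.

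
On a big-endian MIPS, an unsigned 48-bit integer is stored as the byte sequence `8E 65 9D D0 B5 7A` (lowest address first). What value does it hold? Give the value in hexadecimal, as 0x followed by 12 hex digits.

0x8E659DD0B57A

Big-endian stores the most-significant byte at the lowest address.
The bytes are already most-significant first: 0x8E659DD0B57A.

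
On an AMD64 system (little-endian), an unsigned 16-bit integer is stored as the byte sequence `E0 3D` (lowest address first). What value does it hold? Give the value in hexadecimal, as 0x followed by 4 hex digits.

Little-endian: lowest address holds the least-significant byte.
Reassemble most-significant byte first: 3D E0 → 0x3DE0.

0x3DE0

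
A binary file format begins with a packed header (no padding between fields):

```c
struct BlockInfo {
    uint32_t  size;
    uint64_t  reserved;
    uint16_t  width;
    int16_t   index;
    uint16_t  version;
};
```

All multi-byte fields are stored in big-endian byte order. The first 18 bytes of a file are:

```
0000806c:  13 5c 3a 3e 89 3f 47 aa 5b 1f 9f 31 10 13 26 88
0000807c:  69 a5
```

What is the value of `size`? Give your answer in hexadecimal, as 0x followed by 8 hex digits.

0x135C3A3E

`size` is the first field, at byte offset 0, occupying 4 bytes.
Bytes at offsets 0..3: 13 5C 3A 3E.
Big-endian stores the most-significant byte at the lowest address.
The bytes are already most-significant first: 0x135C3A3E.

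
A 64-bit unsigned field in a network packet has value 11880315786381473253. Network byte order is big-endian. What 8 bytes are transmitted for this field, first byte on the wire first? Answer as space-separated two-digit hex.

A4 DF 5C 43 5A BB B5 E5

11880315786381473253 in hexadecimal, padded to 64 bits, is 0xA4DF5C435ABBB5E5.
Split into bytes (most-significant first): A4 DF 5C 43 5A BB B5 E5.
Big-endian: lowest address holds the most-significant byte.
So the memory order matches the most-significant-first order: A4 DF 5C 43 5A BB B5 E5.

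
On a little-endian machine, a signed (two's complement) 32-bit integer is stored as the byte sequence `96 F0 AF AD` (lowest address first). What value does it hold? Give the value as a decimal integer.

Little-endian: lowest address holds the least-significant byte.
Reassemble most-significant byte first: AD AF F0 96 → 0xADAFF096.
Top bit is set, so as a signed 32-bit value this is 0xADAFF096 − 2^32 = -1380978538.

-1380978538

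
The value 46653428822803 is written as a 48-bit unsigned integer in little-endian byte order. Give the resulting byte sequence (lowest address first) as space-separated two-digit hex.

46653428822803 in hexadecimal, padded to 48 bits, is 0x2A6E590D7313.
Split into bytes (most-significant first): 2A 6E 59 0D 73 13.
Little-endian: lowest address holds the least-significant byte.
So at ascending addresses the bytes are 13 73 0D 59 6E 2A.

13 73 0D 59 6E 2A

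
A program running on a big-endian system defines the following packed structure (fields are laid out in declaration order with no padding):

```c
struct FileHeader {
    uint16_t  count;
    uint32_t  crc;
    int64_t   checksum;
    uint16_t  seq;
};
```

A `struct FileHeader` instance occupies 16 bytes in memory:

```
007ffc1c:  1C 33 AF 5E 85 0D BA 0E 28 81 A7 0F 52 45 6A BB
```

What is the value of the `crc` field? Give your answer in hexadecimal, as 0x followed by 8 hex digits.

`crc` follows `count` (2 bytes), so it starts at byte offset 2 and occupies 4 bytes.
Bytes at offsets 2..5: AF 5E 85 0D.
In big-endian order the high byte comes first in memory.
The bytes are already most-significant first: 0xAF5E850D.

0xAF5E850D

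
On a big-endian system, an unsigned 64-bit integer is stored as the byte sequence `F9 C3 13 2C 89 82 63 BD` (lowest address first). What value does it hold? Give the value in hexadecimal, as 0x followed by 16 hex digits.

0xF9C3132C898263BD

In big-endian order the high byte comes first in memory.
The bytes are already most-significant first: 0xF9C3132C898263BD.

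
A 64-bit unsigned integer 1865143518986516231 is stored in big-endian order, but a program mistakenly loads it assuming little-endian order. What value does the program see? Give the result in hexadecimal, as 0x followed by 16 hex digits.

1865143518986516231 in 64-bit hexadecimal is 0x19E2522608503707.
Stored big-endian, the bytes at ascending addresses are 19 E2 52 26 08 50 37 07.
Read back as little-endian, the first byte is least significant, giving 0x073750082652E219.

0x073750082652E219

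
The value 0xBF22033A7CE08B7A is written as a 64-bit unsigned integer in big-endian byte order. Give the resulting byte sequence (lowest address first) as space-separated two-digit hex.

BF 22 03 3A 7C E0 8B 7A

Split into bytes (most-significant first): BF 22 03 3A 7C E0 8B 7A.
In big-endian order the high byte comes first in memory.
So the memory order matches the most-significant-first order: BF 22 03 3A 7C E0 8B 7A.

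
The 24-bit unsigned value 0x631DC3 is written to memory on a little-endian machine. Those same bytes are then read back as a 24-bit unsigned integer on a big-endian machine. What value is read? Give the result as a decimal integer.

Stored little-endian, the bytes at ascending addresses are C3 1D 63.
Read back as big-endian, the last byte is least significant, giving 0xC31D63.
0xC31D63 = 12787043.

12787043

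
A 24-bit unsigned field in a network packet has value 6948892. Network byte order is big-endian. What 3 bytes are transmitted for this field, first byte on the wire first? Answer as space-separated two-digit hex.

6948892 in hexadecimal, padded to 24 bits, is 0x6A081C.
Split into bytes (most-significant first): 6A 08 1C.
In big-endian order the high byte comes first in memory.
So the memory order matches the most-significant-first order: 6A 08 1C.

6A 08 1C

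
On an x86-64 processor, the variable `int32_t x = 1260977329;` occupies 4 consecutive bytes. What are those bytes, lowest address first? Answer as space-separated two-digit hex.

1260977329 in hexadecimal, padded to 32 bits, is 0x4B28FCB1.
Split into bytes (most-significant first): 4B 28 FC B1.
Little-endian stores the least-significant byte at the lowest address.
So at ascending addresses the bytes are B1 FC 28 4B.

B1 FC 28 4B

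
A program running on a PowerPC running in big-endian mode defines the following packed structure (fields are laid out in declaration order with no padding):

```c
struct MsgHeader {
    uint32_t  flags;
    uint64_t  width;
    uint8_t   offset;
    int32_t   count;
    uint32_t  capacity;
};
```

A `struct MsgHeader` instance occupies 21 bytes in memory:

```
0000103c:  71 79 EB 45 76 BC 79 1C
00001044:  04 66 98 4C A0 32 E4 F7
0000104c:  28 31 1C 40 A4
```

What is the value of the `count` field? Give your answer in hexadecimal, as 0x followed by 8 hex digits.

`count` follows `flags` (4 B), `width` (8 B), `offset` (1 B), so it starts at offset 4 + 8 + 1 = 13 and occupies 4 bytes.
Bytes at offsets 13..16: 32 E4 F7 28.
In big-endian order the high byte comes first in memory.
The bytes are already most-significant first: 0x32E4F728.

0x32E4F728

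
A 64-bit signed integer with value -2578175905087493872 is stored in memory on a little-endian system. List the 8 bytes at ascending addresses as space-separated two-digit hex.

10 E9 C9 90 AC 7A 38 DC

Two's complement of -2578175905087493872 in 64 bits: 2578175905087493872 = 0x23C785536F3616F0; invert → 0xDC387AAC90C9E90F; add 1 → 0xDC387AAC90C9E910.
Split into bytes (most-significant first): DC 38 7A AC 90 C9 E9 10.
Little-endian: lowest address holds the least-significant byte.
So at ascending addresses the bytes are 10 E9 C9 90 AC 7A 38 DC.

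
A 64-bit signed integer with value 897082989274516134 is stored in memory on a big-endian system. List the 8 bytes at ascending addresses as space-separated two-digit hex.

897082989274516134 in hexadecimal, padded to 64 bits, is 0x0C731439CDC0CAA6.
Split into bytes (most-significant first): 0C 73 14 39 CD C0 CA A6.
Big-endian: lowest address holds the most-significant byte.
So the memory order matches the most-significant-first order: 0C 73 14 39 CD C0 CA A6.

0C 73 14 39 CD C0 CA A6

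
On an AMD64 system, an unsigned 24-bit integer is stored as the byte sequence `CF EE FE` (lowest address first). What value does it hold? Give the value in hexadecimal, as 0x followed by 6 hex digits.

Little-endian: lowest address holds the least-significant byte.
Reassemble most-significant byte first: FE EE CF → 0xFEEECF.

0xFEEECF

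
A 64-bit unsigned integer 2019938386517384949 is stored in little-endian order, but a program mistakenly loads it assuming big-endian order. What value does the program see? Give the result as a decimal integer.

2019938386517384949 in 64-bit hexadecimal is 0x1C084342AC8B5EF5.
Stored little-endian, the bytes at ascending addresses are F5 5E 8B AC 42 43 08 1C.
Read back as big-endian, the last byte is least significant, giving 0xF55E8BAC4243081C.
0xF55E8BAC4243081C = 17680722759065471004.

17680722759065471004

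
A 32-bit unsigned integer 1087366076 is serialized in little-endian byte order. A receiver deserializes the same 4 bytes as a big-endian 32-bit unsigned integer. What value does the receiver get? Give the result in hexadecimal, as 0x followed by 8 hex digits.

0xBCE3CF40

1087366076 in 32-bit hexadecimal is 0x40CFE3BC.
Stored little-endian, the bytes at ascending addresses are BC E3 CF 40.
Read back as big-endian, the last byte is least significant, giving 0xBCE3CF40.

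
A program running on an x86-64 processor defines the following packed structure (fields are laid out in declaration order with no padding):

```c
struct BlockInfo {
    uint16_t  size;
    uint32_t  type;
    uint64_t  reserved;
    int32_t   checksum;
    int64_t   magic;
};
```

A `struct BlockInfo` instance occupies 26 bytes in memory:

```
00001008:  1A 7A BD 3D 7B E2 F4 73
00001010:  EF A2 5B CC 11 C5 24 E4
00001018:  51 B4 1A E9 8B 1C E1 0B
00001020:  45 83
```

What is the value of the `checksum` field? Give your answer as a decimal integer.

-1269701596

`checksum` follows `size` (2 B), `type` (4 B), `reserved` (8 B), so it starts at offset 2 + 4 + 8 = 14 and occupies 4 bytes.
Bytes at offsets 14..17: 24 E4 51 B4.
Little-endian stores the least-significant byte at the lowest address.
Reassemble most-significant byte first: B4 51 E4 24 → 0xB451E424.
Top bit is set, so as a signed 32-bit value this is 0xB451E424 − 2^32 = -1269701596.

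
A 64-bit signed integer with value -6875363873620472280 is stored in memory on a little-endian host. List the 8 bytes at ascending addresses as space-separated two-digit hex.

28 4E 4C F3 FB CC 95 A0

Two's complement of -6875363873620472280 in 64 bits: 6875363873620472280 = 0x5F6A33040CB3B1D8; invert → 0xA095CCFBF34C4E27; add 1 → 0xA095CCFBF34C4E28.
Split into bytes (most-significant first): A0 95 CC FB F3 4C 4E 28.
In little-endian order the low byte comes first in memory.
So at ascending addresses the bytes are 28 4E 4C F3 FB CC 95 A0.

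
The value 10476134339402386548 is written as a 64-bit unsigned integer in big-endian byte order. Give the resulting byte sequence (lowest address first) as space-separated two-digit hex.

10476134339402386548 in hexadecimal, padded to 64 bits, is 0x9162B4AD3F59CC74.
Split into bytes (most-significant first): 91 62 B4 AD 3F 59 CC 74.
Big-endian stores the most-significant byte at the lowest address.
So the memory order matches the most-significant-first order: 91 62 B4 AD 3F 59 CC 74.

91 62 B4 AD 3F 59 CC 74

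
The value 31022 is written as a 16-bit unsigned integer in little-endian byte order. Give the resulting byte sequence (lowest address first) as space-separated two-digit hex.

31022 in hexadecimal, padded to 16 bits, is 0x792E.
Split into bytes (most-significant first): 79 2E.
Little-endian stores the least-significant byte at the lowest address.
So at ascending addresses the bytes are 2E 79.

2E 79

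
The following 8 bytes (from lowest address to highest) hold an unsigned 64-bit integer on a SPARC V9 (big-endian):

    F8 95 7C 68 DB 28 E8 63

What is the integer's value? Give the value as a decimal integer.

17912359882731350115

Big-endian stores the most-significant byte at the lowest address.
The bytes are already most-significant first: 0xF8957C68DB28E863.
0xF8957C68DB28E863 = 17912359882731350115.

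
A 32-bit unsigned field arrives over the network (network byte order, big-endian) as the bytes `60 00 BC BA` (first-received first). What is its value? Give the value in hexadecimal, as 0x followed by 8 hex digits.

0x6000BCBA

In big-endian order the high byte comes first in memory.
The bytes are already most-significant first: 0x6000BCBA.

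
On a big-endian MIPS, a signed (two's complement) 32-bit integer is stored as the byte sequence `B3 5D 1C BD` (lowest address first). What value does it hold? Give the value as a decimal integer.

Big-endian: lowest address holds the most-significant byte.
The bytes are already most-significant first: 0xB35D1CBD.
Top bit is set, so as a signed 32-bit value this is 0xB35D1CBD − 2^32 = -1285743427.

-1285743427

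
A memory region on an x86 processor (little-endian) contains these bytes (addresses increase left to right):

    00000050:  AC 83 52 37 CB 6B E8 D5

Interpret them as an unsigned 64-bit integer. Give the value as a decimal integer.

Little-endian stores the least-significant byte at the lowest address.
Reassemble most-significant byte first: D5 E8 6B CB 37 52 83 AC → 0xD5E86BCB375283AC.
0xD5E86BCB375283AC = 15413688245226210220.

15413688245226210220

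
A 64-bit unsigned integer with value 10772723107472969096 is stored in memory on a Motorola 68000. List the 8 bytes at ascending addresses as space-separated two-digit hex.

10772723107472969096 in hexadecimal, padded to 64 bits, is 0x9580669704918D88.
Split into bytes (most-significant first): 95 80 66 97 04 91 8D 88.
In big-endian order the high byte comes first in memory.
So the memory order matches the most-significant-first order: 95 80 66 97 04 91 8D 88.

95 80 66 97 04 91 8D 88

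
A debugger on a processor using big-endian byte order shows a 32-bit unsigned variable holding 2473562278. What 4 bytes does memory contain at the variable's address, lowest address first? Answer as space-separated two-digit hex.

93 6F 90 A6

2473562278 in hexadecimal, padded to 32 bits, is 0x936F90A6.
Split into bytes (most-significant first): 93 6F 90 A6.
Big-endian stores the most-significant byte at the lowest address.
So the memory order matches the most-significant-first order: 93 6F 90 A6.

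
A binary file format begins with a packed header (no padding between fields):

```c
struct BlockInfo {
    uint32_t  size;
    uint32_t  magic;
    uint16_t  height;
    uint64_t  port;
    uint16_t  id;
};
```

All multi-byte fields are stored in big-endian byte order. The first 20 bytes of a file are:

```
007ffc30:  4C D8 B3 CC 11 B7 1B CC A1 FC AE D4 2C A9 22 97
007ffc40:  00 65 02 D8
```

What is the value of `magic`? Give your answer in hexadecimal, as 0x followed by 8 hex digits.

0x11B71BCC

`magic` follows `size` (4 bytes), so it starts at byte offset 4 and occupies 4 bytes.
Bytes at offsets 4..7: 11 B7 1B CC.
Big-endian: lowest address holds the most-significant byte.
The bytes are already most-significant first: 0x11B71BCC.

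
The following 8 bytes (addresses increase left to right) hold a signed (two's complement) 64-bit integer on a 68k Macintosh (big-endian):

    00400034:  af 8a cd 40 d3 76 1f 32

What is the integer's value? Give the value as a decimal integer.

-5797595891976757454

Big-endian stores the most-significant byte at the lowest address.
The bytes are already most-significant first: 0xAF8ACD40D3761F32.
Top bit is set, so as a signed 64-bit value this is 0xAF8ACD40D3761F32 − 2^64 = -5797595891976757454.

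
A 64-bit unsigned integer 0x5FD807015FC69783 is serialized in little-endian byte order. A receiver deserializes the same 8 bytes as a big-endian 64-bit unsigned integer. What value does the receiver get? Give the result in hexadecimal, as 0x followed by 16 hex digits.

0x8397C65F0107D85F

Stored little-endian, the bytes at ascending addresses are 83 97 C6 5F 01 07 D8 5F.
Read back as big-endian, the last byte is least significant, giving 0x8397C65F0107D85F.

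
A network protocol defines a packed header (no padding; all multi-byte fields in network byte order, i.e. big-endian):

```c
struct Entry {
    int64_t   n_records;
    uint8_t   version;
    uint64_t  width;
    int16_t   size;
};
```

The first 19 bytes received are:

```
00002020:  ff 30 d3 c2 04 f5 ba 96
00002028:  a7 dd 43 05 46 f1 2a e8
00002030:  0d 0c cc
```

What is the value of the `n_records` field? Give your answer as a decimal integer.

`n_records` is the first field, at byte offset 0, occupying 8 bytes.
Bytes at offsets 0..7: FF 30 D3 C2 04 F5 BA 96.
Big-endian stores the most-significant byte at the lowest address.
The bytes are already most-significant first: 0xFF30D3C204F5BA96.
Top bit is set, so as a signed 64-bit value this is 0xFF30D3C204F5BA96 − 2^64 = -58313964895487338.

-58313964895487338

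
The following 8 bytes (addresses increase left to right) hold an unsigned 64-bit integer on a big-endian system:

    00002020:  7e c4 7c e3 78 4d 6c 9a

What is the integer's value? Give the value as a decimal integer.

9134563260631968922

In big-endian order the high byte comes first in memory.
The bytes are already most-significant first: 0x7EC47CE3784D6C9A.
0x7EC47CE3784D6C9A = 9134563260631968922.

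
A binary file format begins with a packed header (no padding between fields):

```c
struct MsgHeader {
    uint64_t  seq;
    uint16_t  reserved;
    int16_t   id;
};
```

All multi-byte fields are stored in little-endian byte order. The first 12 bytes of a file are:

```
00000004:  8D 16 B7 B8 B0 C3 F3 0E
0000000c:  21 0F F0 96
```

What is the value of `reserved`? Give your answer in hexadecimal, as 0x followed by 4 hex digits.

0x0F21

`reserved` follows `seq` (8 bytes), so it starts at byte offset 8 and occupies 2 bytes.
Bytes at offsets 8..9: 21 0F.
Little-endian stores the least-significant byte at the lowest address.
Reassemble most-significant byte first: 0F 21 → 0x0F21.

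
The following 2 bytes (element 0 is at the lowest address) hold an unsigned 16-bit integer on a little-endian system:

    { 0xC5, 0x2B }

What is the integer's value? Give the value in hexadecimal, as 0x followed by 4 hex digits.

0x2BC5

Little-endian: lowest address holds the least-significant byte.
Reassemble most-significant byte first: 2B C5 → 0x2BC5.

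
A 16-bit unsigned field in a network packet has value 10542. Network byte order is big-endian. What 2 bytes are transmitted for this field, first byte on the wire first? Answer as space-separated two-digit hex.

29 2E

10542 in hexadecimal, padded to 16 bits, is 0x292E.
Split into bytes (most-significant first): 29 2E.
Big-endian stores the most-significant byte at the lowest address.
So the memory order matches the most-significant-first order: 29 2E.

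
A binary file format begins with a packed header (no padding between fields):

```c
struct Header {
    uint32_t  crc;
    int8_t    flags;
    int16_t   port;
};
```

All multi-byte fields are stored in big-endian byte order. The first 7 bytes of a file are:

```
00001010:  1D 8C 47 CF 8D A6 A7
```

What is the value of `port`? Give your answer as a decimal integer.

`port` follows `crc` (4 B), `flags` (1 B), so it starts at offset 4 + 1 = 5 and occupies 2 bytes.
Bytes at offsets 5..6: A6 A7.
Big-endian: lowest address holds the most-significant byte.
The bytes are already most-significant first: 0xA6A7.
Top bit is set, so as a signed 16-bit value this is 0xA6A7 − 2^16 = -22873.

-22873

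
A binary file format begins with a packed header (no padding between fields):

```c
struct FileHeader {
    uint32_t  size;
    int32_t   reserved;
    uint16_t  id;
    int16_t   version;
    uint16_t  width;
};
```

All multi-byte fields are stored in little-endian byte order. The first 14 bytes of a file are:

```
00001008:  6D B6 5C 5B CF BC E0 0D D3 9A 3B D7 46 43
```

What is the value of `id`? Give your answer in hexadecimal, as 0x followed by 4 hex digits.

`id` follows `size` (4 B), `reserved` (4 B), so it starts at offset 4 + 4 = 8 and occupies 2 bytes.
Bytes at offsets 8..9: D3 9A.
In little-endian order the low byte comes first in memory.
Reassemble most-significant byte first: 9A D3 → 0x9AD3.

0x9AD3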